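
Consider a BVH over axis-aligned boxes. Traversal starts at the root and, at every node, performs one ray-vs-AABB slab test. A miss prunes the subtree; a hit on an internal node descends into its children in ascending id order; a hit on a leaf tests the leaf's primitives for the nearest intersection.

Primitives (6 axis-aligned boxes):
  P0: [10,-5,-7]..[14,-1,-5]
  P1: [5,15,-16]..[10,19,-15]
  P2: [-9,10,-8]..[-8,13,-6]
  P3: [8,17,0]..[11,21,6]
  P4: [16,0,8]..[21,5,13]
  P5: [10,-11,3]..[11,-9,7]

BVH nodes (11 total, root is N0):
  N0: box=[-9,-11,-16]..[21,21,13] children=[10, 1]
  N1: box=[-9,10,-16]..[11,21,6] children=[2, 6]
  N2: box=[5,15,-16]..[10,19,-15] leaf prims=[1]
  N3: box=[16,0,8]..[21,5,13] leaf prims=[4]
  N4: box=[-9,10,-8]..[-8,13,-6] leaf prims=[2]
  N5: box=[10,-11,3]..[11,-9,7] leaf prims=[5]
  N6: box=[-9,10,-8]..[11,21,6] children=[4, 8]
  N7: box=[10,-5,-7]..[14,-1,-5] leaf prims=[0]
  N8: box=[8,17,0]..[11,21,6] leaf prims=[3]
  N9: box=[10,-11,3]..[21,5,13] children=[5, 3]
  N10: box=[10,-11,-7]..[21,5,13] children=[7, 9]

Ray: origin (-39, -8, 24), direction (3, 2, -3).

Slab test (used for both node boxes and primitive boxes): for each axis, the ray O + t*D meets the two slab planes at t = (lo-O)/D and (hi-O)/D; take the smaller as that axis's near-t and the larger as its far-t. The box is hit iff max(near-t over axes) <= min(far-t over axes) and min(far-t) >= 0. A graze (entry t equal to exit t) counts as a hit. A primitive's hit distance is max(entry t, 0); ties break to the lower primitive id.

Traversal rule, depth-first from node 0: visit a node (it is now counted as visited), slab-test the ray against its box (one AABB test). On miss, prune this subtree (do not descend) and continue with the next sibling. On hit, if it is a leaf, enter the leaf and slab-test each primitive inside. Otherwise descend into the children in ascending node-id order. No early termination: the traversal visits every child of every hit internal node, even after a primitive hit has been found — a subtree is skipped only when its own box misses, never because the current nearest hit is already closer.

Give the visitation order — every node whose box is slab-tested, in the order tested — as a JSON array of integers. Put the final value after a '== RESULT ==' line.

Traverse from the root:
N0 x:[10,20] y:[-3/2,29/2] z:[11/3,40/3] -> hit [10,40/3], descend [1, 10]
  N1 x:[10,50/3] y:[9,29/2] z:[6,40/3] -> hit [10,40/3], descend [2, 6]
    N2 x:[44/3,49/3] y:[23/2,27/2] z:[13,40/3] -> miss, prune
    N6 x:[10,50/3] y:[9,29/2] z:[6,32/3] -> hit [10,32/3], descend [4, 8]
      N4 x:[10,31/3] y:[9,21/2] z:[10,32/3] -> hit [10,31/3] leaf, test {P2@t=10}
      N8 x:[47/3,50/3] y:[25/2,29/2] z:[6,8] -> miss, prune
  N10 x:[49/3,20] y:[-3/2,13/2] z:[11/3,31/3] -> miss, prune

order=[0, 1, 2, 6, 4, 8, 10]  |boxes|=7  |leaves|=1  hit=P2

== RESULT ==
[0, 1, 2, 6, 4, 8, 10]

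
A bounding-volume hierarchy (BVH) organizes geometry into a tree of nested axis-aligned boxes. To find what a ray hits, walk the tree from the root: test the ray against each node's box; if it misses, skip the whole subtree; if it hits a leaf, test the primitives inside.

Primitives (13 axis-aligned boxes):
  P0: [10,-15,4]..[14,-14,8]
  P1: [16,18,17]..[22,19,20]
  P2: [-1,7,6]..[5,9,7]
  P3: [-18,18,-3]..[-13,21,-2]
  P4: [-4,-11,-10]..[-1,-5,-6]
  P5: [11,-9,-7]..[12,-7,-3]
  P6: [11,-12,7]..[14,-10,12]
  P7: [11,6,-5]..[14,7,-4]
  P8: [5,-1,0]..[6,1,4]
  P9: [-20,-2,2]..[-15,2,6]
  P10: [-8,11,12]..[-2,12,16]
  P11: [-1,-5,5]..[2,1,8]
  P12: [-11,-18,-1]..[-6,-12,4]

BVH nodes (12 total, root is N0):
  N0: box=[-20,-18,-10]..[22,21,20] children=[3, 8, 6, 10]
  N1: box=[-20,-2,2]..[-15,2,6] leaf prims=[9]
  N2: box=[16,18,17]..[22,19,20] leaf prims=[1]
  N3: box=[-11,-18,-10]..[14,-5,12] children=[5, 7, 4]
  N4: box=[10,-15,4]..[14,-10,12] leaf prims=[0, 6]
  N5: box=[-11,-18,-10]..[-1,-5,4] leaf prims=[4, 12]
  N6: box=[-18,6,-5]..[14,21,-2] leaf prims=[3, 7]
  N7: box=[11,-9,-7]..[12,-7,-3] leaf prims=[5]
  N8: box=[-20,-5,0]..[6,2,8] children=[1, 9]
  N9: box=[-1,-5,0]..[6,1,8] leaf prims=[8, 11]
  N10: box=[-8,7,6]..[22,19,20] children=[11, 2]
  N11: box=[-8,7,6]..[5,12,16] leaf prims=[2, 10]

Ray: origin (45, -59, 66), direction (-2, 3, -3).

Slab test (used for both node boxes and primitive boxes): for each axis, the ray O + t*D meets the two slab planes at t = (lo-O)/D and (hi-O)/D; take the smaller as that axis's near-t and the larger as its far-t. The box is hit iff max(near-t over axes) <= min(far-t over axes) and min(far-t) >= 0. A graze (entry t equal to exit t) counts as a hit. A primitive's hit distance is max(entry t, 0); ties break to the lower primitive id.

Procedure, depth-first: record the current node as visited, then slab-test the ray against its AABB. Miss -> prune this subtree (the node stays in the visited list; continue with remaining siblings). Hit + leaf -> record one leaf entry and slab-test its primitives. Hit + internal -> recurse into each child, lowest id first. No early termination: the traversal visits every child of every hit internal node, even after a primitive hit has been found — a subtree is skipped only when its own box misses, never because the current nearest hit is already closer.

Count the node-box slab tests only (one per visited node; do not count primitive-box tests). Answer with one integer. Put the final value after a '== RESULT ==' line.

Traverse from the root:
N0 x:[23/2,65/2] y:[41/3,80/3] z:[46/3,76/3] -> hit [46/3,76/3], descend [3, 6, 8, 10]
  N3 x:[31/2,28] y:[41/3,18] z:[18,76/3] -> hit [18,18], descend [4, 5, 7]
    N4 x:[31/2,35/2] y:[44/3,49/3] z:[18,62/3] -> miss, prune
    N5 x:[23,28] y:[41/3,18] z:[62/3,76/3] -> miss, prune
    N7 x:[33/2,17] y:[50/3,52/3] z:[23,73/3] -> miss, prune
  N6 x:[31/2,63/2] y:[65/3,80/3] z:[68/3,71/3] -> hit [68/3,71/3] leaf, test {P3(miss), P7(miss)}
  N8 x:[39/2,65/2] y:[18,61/3] z:[58/3,22] -> hit [39/2,61/3], descend [1, 9]
    N1 x:[30,65/2] y:[19,61/3] z:[20,64/3] -> miss, prune
    N9 x:[39/2,23] y:[18,20] z:[58/3,22] -> hit [39/2,20] leaf, test {P8(miss), P11(miss)}
  N10 x:[23/2,53/2] y:[22,26] z:[46/3,20] -> miss, prune

Visited [0, 3, 4, 5, 7, 6, 8, 1, 9, 10]. Tests: 10 box, 2 leaf. Nearest: miss.

== RESULT ==
10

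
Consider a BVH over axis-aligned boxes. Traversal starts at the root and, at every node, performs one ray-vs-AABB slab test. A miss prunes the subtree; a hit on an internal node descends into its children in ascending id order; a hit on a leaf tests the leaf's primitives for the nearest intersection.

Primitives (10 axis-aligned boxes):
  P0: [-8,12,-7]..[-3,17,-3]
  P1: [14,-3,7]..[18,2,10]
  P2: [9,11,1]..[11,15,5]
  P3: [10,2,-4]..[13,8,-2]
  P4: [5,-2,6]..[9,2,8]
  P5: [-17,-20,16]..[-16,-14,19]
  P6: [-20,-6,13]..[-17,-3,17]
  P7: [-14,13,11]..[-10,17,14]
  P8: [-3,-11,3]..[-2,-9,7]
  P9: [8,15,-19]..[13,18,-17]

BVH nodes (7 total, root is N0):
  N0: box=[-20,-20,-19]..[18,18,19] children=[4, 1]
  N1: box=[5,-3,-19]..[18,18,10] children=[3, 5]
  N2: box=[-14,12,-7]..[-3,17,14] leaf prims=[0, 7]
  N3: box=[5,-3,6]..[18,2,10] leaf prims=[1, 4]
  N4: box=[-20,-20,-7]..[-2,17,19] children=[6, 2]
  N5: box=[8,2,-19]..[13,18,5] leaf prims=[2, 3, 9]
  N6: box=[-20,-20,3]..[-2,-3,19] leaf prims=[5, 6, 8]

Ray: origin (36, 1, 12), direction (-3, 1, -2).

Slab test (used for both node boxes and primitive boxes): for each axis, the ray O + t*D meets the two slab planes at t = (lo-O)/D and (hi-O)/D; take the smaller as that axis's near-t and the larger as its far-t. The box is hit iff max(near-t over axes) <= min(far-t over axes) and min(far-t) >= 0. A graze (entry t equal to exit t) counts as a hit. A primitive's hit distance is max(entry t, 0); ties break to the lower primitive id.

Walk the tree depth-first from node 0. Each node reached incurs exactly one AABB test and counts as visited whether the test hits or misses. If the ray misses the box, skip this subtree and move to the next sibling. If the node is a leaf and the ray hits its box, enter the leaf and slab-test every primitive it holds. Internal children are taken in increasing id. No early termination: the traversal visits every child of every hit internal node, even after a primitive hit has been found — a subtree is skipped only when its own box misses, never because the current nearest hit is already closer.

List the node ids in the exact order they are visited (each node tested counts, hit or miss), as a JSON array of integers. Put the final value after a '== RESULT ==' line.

Traverse from the root:
N0 x:[6,56/3] y:[-21,17] z:[-7/2,31/2] -> hit [6,31/2], descend [1, 4]
  N1 x:[6,31/3] y:[-4,17] z:[1,31/2] -> hit [6,31/3], descend [3, 5]
    N3 x:[6,31/3] y:[-4,1] z:[1,3] -> miss, prune
    N5 x:[23/3,28/3] y:[1,17] z:[7/2,31/2] -> hit [23/3,28/3] leaf, test {P2(miss), P3(miss), P9(miss)}
  N4 x:[38/3,56/3] y:[-21,16] z:[-7/2,19/2] -> miss, prune

Visited [0, 1, 3, 5, 4]. Tests: 5 box, 1 leaf. Nearest: miss.

== RESULT ==
[0, 1, 3, 5, 4]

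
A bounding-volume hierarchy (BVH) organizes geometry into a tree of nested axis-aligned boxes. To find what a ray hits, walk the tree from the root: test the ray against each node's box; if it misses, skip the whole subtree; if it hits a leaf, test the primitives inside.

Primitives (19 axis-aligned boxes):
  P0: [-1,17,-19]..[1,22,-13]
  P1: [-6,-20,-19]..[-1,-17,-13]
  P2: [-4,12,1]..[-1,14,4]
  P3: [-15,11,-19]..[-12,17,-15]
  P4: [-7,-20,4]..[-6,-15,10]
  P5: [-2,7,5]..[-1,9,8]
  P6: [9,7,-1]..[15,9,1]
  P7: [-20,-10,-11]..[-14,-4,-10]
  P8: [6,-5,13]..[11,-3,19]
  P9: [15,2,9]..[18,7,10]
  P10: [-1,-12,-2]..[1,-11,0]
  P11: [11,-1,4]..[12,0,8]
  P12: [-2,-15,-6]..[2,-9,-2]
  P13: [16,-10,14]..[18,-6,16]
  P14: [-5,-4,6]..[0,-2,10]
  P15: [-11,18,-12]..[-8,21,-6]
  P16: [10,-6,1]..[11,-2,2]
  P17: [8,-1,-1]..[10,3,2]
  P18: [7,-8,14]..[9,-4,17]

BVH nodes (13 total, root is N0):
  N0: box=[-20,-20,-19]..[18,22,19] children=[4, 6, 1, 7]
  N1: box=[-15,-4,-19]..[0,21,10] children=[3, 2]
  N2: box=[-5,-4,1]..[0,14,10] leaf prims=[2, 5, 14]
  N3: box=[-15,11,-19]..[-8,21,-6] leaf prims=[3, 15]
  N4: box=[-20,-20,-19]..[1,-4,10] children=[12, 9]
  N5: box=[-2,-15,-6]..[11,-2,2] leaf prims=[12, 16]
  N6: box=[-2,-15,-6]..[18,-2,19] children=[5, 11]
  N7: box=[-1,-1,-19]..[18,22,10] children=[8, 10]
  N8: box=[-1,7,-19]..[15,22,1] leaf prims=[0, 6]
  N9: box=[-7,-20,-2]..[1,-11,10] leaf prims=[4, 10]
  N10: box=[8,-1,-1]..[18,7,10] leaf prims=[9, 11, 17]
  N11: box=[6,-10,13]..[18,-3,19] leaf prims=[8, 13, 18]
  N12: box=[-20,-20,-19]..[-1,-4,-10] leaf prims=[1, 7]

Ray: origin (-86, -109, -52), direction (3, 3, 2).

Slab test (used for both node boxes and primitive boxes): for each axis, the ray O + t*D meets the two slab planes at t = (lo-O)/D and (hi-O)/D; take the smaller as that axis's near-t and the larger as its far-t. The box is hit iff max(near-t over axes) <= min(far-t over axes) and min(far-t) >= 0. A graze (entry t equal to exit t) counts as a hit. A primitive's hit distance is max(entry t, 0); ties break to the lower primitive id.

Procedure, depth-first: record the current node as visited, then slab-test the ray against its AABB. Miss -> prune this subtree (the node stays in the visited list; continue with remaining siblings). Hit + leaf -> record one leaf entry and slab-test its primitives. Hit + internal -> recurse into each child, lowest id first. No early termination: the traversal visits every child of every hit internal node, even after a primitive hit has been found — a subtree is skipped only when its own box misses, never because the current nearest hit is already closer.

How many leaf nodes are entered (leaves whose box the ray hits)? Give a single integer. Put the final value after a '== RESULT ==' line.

Walk:
N0 x:[22,104/3] y:[89/3,131/3] z:[33/2,71/2] -> hit [89/3,104/3], descend [1, 4, 6, 7]
  N1 x:[71/3,86/3] y:[35,130/3] z:[33/2,31] -> miss, prune
  N4 x:[22,29] y:[89/3,35] z:[33/2,31] -> miss, prune
  N6 x:[28,104/3] y:[94/3,107/3] z:[23,71/2] -> hit [94/3,104/3], descend [5, 11]
    N5 x:[28,97/3] y:[94/3,107/3] z:[23,27] -> miss, prune
    N11 x:[92/3,104/3] y:[33,106/3] z:[65/2,71/2] -> hit [33,104/3] leaf, test {P8(miss), P13@t=34, P18(miss)}
  N7 x:[85/3,104/3] y:[36,131/3] z:[33/2,31] -> miss, prune

Visited [0, 1, 4, 6, 5, 11, 7]. Tests: 7 box, 1 leaf. Nearest: P13.

== RESULT ==
1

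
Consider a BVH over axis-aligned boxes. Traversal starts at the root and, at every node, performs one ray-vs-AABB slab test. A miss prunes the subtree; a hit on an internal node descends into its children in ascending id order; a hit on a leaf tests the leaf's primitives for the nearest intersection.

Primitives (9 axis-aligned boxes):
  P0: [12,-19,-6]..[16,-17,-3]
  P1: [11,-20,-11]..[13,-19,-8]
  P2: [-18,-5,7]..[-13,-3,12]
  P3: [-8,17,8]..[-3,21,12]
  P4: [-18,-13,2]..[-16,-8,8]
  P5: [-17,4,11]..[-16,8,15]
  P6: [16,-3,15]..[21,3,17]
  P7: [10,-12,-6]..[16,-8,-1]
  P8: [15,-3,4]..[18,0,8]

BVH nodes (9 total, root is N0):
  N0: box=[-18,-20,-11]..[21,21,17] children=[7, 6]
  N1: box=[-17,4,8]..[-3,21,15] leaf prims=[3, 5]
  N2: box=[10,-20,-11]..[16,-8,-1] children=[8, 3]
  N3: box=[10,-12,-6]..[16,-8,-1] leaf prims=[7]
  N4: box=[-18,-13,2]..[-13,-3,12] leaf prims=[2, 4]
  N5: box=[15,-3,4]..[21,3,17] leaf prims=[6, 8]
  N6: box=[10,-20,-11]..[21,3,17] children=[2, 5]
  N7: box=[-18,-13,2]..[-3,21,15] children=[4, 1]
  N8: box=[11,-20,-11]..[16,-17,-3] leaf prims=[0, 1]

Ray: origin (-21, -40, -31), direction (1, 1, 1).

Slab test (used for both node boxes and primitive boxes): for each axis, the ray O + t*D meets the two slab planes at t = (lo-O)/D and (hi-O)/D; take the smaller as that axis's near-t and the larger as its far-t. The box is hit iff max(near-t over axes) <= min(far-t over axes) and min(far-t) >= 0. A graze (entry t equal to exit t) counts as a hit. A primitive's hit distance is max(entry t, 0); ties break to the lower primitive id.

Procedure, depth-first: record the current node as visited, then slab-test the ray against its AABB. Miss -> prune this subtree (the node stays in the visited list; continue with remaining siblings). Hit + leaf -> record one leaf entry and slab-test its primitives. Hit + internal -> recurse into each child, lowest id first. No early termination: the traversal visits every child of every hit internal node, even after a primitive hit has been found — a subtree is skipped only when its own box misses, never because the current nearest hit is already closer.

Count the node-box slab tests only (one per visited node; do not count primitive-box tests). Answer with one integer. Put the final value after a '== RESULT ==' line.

Traverse from the root:
N0 x:[3,42] y:[20,61] z:[20,48] -> hit [20,42], descend [6, 7]
  N6 x:[31,42] y:[20,43] z:[20,48] -> hit [31,42], descend [2, 5]
    N2 x:[31,37] y:[20,32] z:[20,30] -> miss, prune
    N5 x:[36,42] y:[37,43] z:[35,48] -> hit [37,42] leaf, test {P6(miss), P8@t=37}
  N7 x:[3,18] y:[27,61] z:[33,46] -> miss, prune

5 AABB tests over nodes [0, 6, 2, 5, 7]; 1 leaf entered; closest P8.

== RESULT ==
5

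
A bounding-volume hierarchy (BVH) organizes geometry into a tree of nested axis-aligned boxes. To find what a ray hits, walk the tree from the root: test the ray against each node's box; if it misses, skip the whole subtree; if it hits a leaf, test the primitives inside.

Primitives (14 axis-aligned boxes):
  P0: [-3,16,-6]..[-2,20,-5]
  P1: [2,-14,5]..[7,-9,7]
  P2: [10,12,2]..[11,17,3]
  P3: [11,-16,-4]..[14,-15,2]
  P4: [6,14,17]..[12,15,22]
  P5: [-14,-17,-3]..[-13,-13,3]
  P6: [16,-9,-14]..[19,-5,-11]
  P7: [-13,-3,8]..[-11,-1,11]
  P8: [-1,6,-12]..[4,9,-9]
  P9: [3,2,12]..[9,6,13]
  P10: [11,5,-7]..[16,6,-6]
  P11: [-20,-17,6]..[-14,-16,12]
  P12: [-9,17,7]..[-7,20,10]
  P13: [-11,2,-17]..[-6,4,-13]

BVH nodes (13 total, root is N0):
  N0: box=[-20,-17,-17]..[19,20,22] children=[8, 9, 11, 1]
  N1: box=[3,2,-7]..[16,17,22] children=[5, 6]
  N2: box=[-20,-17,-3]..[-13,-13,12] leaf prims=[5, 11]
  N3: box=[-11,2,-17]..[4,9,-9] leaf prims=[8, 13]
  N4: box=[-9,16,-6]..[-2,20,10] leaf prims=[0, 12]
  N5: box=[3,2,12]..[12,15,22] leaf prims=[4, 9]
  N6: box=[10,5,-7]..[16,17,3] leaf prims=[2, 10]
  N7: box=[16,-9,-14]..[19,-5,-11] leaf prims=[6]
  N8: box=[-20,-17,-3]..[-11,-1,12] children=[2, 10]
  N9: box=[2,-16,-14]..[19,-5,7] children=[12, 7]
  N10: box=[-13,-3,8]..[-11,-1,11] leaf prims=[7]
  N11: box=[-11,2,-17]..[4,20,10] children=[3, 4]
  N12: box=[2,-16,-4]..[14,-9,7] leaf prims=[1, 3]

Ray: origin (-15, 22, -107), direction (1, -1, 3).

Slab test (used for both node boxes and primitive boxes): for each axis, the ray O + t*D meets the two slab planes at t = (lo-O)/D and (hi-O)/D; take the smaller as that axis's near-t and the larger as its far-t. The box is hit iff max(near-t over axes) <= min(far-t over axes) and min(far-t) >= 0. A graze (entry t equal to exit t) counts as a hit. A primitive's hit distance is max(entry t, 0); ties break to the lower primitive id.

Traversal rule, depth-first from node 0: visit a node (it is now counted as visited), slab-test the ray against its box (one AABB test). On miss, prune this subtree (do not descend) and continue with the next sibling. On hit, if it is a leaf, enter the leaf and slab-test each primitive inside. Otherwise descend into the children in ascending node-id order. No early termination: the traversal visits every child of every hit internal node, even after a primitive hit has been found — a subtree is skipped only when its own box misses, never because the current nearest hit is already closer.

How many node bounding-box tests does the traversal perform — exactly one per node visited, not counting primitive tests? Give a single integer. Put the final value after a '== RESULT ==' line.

Trace the traversal:
N0 x:[-5,34] y:[2,39] z:[30,43] -> hit [30,34], descend [1, 8, 9, 11]
  N1 x:[18,31] y:[5,20] z:[100/3,43] -> miss, prune
  N8 x:[-5,4] y:[23,39] z:[104/3,119/3] -> miss, prune
  N9 x:[17,34] y:[27,38] z:[31,38] -> hit [31,34], descend [7, 12]
    N7 x:[31,34] y:[27,31] z:[31,32] -> hit [31,31] leaf, test {P6@t=31}
    N12 x:[17,29] y:[31,38] z:[103/3,38] -> miss, prune
  N11 x:[4,19] y:[2,20] z:[30,39] -> miss, prune

Visited [0, 1, 8, 9, 7, 12, 11]. Tests: 7 box, 1 leaf. Nearest: P6.

== RESULT ==
7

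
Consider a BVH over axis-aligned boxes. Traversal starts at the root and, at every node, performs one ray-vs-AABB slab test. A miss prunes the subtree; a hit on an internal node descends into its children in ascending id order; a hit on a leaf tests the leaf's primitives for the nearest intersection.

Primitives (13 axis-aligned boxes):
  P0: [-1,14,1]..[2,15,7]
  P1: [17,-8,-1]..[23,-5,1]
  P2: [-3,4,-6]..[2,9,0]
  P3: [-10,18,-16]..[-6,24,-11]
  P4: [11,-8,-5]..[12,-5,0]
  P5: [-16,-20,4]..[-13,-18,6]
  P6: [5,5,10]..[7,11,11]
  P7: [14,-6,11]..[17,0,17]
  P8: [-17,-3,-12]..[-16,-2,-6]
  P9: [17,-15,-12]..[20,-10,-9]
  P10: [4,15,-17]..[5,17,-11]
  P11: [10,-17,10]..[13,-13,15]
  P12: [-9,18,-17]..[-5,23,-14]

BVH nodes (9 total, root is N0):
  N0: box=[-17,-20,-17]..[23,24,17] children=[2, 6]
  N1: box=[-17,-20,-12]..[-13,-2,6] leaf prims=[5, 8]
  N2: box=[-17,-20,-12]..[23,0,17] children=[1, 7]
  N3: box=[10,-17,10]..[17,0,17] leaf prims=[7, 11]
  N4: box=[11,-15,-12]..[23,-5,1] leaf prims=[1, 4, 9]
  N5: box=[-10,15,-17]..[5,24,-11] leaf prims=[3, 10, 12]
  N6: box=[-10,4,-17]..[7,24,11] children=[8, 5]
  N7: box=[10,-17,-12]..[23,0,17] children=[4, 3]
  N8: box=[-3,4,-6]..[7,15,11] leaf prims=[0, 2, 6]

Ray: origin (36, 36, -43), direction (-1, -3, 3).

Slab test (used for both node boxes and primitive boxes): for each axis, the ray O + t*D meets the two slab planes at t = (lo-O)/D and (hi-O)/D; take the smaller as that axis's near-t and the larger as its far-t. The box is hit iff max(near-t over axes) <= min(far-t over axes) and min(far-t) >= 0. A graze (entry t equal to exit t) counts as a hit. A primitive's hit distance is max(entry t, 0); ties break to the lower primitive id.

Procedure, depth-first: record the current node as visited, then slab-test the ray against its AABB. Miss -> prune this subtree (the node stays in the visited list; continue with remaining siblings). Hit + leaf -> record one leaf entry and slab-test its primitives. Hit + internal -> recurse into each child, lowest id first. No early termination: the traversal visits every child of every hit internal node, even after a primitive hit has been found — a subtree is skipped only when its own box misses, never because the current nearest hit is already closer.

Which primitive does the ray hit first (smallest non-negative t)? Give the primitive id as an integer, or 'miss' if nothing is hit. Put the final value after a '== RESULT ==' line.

Walk:
N0 x:[13,53] y:[4,56/3] z:[26/3,20] -> hit [13,56/3], descend [2, 6]
  N2 x:[13,53] y:[12,56/3] z:[31/3,20] -> hit [13,56/3], descend [1, 7]
    N1 x:[49,53] y:[38/3,56/3] z:[31/3,49/3] -> miss, prune
    N7 x:[13,26] y:[12,53/3] z:[31/3,20] -> hit [13,53/3], descend [3, 4]
      N3 x:[19,26] y:[12,53/3] z:[53/3,20] -> miss, prune
      N4 x:[13,25] y:[41/3,17] z:[31/3,44/3] -> hit [41/3,44/3] leaf, test {P1@t=14, P4(miss), P9(miss)}
  N6 x:[29,46] y:[4,32/3] z:[26/3,18] -> miss, prune

Visited [0, 2, 1, 7, 3, 4, 6]. Tests: 7 box, 1 leaf. Nearest: P1.

== RESULT ==
1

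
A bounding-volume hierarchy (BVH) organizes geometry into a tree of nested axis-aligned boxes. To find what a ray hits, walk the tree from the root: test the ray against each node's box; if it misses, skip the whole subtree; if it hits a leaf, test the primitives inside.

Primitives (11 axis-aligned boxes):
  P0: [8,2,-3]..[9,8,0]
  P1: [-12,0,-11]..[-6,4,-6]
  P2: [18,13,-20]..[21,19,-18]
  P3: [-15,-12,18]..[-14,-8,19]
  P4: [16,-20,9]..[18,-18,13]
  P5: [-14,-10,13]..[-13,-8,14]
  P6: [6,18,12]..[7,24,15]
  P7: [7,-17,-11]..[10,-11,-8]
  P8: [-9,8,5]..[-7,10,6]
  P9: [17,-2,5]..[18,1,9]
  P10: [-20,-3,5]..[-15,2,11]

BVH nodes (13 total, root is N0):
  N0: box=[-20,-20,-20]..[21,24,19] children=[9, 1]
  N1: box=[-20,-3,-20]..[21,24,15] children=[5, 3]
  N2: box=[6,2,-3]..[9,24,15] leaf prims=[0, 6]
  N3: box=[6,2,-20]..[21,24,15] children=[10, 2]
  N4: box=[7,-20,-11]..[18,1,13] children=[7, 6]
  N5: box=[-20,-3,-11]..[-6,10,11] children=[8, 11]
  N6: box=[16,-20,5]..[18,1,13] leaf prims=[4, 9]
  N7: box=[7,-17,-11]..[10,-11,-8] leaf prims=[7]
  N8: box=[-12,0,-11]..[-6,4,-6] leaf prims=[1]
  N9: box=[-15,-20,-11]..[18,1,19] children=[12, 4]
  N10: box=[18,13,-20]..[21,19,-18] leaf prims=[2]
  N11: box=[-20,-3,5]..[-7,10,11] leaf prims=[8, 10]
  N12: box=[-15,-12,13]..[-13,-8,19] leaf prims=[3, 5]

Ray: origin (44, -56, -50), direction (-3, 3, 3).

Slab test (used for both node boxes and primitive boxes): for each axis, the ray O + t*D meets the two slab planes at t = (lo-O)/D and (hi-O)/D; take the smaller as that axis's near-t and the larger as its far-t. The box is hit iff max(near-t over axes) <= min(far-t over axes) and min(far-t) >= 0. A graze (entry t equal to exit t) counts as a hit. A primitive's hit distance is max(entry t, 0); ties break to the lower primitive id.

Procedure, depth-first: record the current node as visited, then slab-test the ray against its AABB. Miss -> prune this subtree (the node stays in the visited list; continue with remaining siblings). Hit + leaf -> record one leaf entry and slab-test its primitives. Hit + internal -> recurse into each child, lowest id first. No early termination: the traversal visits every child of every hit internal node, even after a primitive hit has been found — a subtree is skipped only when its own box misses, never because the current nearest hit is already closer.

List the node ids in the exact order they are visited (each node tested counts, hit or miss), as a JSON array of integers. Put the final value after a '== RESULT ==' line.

Walk:
N0 x:[23/3,64/3] y:[12,80/3] z:[10,23] -> hit [12,64/3], descend [1, 9]
  N1 x:[23/3,64/3] y:[53/3,80/3] z:[10,65/3] -> hit [53/3,64/3], descend [3, 5]
    N3 x:[23/3,38/3] y:[58/3,80/3] z:[10,65/3] -> miss, prune
    N5 x:[50/3,64/3] y:[53/3,22] z:[13,61/3] -> hit [53/3,61/3], descend [8, 11]
      N8 x:[50/3,56/3] y:[56/3,20] z:[13,44/3] -> miss, prune
      N11 x:[17,64/3] y:[53/3,22] z:[55/3,61/3] -> hit [55/3,61/3] leaf, test {P8(miss), P10(miss)}
  N9 x:[26/3,59/3] y:[12,19] z:[13,23] -> hit [13,19], descend [4, 12]
    N4 x:[26/3,37/3] y:[12,19] z:[13,21] -> miss, prune
    N12 x:[19,59/3] y:[44/3,16] z:[21,23] -> miss, prune

9 AABB tests over nodes [0, 1, 3, 5, 8, 11, 9, 4, 12]; 1 leaf entered; closest miss.

== RESULT ==
[0, 1, 3, 5, 8, 11, 9, 4, 12]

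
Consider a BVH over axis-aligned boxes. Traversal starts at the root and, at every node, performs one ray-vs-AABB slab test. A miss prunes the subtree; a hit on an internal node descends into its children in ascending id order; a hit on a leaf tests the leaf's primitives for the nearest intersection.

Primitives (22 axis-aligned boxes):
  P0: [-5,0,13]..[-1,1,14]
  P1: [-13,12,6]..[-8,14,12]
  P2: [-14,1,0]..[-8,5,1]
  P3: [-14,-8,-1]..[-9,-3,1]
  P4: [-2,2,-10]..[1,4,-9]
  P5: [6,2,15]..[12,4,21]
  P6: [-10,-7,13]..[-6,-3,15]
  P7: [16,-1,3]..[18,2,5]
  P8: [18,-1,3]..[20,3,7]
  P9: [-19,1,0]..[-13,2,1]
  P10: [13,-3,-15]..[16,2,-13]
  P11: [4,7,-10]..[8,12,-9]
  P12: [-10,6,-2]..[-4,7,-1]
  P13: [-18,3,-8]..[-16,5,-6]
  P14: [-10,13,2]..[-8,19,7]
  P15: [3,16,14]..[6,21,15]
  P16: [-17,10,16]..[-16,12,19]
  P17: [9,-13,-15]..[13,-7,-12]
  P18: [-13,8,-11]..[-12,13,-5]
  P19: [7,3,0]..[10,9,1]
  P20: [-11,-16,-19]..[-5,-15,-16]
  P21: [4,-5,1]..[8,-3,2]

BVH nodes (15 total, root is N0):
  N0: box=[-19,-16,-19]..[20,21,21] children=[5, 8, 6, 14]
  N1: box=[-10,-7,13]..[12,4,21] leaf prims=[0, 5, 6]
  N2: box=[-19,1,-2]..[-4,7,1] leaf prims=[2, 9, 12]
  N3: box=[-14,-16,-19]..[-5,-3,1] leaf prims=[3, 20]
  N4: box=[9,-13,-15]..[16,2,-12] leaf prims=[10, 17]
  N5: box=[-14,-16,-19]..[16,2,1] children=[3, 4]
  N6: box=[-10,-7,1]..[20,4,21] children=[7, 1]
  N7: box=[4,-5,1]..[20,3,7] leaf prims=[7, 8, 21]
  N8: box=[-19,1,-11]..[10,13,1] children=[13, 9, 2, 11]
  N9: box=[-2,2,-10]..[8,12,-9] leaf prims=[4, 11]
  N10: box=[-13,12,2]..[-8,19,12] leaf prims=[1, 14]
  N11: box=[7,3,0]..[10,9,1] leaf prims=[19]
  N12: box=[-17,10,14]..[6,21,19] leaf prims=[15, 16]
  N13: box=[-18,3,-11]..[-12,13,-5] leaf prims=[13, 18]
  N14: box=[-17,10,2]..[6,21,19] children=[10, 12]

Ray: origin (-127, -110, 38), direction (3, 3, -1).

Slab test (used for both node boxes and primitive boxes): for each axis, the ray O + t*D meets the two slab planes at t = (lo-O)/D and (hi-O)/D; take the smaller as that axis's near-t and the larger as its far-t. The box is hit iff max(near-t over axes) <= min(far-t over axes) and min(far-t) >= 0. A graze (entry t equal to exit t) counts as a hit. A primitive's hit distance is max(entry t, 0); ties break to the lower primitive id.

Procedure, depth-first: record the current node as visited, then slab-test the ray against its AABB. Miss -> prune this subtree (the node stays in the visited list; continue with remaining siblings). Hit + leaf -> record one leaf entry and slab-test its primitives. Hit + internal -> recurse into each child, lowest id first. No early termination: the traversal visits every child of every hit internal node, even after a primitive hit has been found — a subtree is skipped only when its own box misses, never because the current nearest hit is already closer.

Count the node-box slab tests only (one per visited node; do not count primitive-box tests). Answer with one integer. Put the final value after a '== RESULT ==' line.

Trace the traversal:
N0 x:[36,49] y:[94/3,131/3] z:[17,57] -> hit [36,131/3], descend [5, 6, 8, 14]
  N5 x:[113/3,143/3] y:[94/3,112/3] z:[37,57] -> miss, prune
  N6 x:[39,49] y:[103/3,38] z:[17,37] -> miss, prune
  N8 x:[36,137/3] y:[37,41] z:[37,49] -> hit [37,41], descend [2, 9, 11, 13]
    N2 x:[36,41] y:[37,39] z:[37,40] -> hit [37,39] leaf, test {P2@t=113/3, P9@t=37, P12@t=39}
    N9 x:[125/3,45] y:[112/3,122/3] z:[47,48] -> miss, prune
    N11 x:[134/3,137/3] y:[113/3,119/3] z:[37,38] -> miss, prune
    N13 x:[109/3,115/3] y:[113/3,41] z:[43,49] -> miss, prune
  N14 x:[110/3,133/3] y:[40,131/3] z:[19,36] -> miss, prune

order=[0, 5, 6, 8, 2, 9, 11, 13, 14]  |boxes|=9  |leaves|=1  hit=P9

== RESULT ==
9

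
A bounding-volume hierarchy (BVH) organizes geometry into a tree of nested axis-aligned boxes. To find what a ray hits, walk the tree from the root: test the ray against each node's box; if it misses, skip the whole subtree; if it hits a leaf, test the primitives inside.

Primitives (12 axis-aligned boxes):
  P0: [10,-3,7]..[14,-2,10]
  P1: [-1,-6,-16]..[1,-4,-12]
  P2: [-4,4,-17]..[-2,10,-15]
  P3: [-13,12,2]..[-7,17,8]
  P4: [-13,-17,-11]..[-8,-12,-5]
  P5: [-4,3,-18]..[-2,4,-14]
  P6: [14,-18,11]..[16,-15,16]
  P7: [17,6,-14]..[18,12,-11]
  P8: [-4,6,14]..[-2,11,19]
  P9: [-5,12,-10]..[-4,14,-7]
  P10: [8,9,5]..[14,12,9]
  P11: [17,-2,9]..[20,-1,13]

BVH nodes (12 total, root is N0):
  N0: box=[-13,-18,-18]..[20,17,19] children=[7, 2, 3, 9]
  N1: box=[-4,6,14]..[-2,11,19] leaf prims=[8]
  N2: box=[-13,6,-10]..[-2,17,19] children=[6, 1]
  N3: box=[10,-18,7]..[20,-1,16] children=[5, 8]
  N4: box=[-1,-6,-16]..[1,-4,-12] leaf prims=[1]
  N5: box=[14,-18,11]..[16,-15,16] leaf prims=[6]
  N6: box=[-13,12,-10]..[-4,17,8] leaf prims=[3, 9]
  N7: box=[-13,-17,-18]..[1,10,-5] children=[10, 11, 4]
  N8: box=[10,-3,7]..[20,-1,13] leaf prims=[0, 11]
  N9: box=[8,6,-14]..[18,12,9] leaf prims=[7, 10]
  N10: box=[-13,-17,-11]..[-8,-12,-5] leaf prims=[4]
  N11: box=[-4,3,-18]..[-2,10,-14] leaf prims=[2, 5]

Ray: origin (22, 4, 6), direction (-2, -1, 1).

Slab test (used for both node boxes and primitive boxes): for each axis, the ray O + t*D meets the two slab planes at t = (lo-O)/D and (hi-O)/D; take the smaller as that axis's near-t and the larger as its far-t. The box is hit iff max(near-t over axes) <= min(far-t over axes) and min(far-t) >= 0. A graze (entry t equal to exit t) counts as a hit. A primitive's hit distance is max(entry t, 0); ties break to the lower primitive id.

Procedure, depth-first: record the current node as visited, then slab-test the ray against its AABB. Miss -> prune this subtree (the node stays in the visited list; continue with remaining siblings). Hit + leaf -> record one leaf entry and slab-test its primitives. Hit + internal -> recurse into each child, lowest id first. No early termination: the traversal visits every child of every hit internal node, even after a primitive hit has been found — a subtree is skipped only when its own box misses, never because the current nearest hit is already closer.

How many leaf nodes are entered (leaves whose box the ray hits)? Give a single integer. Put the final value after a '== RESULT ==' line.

Walk:
N0 x:[1,35/2] y:[-13,22] z:[-24,13] -> hit [1,13], descend [2, 3, 7, 9]
  N2 x:[12,35/2] y:[-13,-2] z:[-16,13] -> miss, prune
  N3 x:[1,6] y:[5,22] z:[1,10] -> hit [5,6], descend [5, 8]
    N5 x:[3,4] y:[19,22] z:[5,10] -> miss, prune
    N8 x:[1,6] y:[5,7] z:[1,7] -> hit [5,6] leaf, test {P0(miss), P11(miss)}
  N7 x:[21/2,35/2] y:[-6,21] z:[-24,-11] -> miss, prune
  N9 x:[2,7] y:[-8,-2] z:[-20,3] -> miss, prune

Visited [0, 2, 3, 5, 8, 7, 9]. Tests: 7 box, 1 leaf. Nearest: miss.

== RESULT ==
1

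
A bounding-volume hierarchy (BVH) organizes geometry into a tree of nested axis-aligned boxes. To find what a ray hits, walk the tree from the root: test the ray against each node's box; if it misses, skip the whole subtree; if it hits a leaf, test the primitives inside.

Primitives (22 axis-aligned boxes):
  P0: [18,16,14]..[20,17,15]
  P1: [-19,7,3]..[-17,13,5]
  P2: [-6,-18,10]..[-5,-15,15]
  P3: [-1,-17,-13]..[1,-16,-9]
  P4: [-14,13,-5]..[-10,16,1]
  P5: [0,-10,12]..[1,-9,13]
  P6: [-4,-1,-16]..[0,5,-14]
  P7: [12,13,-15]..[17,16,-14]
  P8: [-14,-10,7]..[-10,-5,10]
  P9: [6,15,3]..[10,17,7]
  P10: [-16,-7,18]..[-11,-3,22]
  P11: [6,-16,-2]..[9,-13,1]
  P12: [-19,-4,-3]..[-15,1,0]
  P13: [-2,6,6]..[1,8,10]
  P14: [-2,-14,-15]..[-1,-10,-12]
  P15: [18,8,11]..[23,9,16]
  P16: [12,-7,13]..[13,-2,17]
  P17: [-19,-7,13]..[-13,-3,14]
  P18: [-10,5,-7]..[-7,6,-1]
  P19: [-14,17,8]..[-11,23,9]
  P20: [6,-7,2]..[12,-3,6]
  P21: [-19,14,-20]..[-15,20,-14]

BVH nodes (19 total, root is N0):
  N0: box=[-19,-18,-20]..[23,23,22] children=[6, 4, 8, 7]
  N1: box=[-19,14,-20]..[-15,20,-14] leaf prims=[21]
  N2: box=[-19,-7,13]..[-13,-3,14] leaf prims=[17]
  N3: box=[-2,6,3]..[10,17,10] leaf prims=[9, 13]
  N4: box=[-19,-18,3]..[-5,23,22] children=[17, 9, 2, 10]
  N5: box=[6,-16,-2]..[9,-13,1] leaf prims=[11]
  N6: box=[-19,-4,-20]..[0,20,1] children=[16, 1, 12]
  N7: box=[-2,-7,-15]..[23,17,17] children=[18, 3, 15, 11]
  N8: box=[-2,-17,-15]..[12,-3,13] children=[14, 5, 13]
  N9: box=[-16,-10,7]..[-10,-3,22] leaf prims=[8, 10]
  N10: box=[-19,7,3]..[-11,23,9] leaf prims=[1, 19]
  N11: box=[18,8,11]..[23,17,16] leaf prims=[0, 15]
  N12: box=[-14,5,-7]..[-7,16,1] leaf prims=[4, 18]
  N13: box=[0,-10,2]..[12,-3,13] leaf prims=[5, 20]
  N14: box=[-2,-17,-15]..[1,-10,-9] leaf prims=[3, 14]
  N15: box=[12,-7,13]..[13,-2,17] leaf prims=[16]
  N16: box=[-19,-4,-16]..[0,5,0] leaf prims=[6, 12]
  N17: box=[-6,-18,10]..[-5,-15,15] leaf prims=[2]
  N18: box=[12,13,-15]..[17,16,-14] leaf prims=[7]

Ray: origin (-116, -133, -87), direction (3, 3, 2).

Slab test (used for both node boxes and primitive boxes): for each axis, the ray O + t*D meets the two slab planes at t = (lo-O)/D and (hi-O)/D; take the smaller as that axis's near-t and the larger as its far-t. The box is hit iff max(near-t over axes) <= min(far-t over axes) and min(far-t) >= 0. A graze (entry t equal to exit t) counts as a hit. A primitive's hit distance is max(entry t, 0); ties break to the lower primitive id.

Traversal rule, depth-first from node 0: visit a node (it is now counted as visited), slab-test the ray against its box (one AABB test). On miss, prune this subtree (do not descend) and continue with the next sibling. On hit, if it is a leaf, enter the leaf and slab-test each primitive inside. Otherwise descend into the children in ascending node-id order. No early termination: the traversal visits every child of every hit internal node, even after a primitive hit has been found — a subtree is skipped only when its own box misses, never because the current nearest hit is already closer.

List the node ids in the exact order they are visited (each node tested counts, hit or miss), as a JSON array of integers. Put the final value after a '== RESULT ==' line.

Trace the traversal:
N0 x:[97/3,139/3] y:[115/3,52] z:[67/2,109/2] -> hit [115/3,139/3], descend [4, 6, 7, 8]
  N4 x:[97/3,37] y:[115/3,52] z:[45,109/2] -> miss, prune
  N6 x:[97/3,116/3] y:[43,51] z:[67/2,44] -> miss, prune
  N7 x:[38,139/3] y:[42,50] z:[36,52] -> hit [42,139/3], descend [3, 11, 15, 18]
    N3 x:[38,42] y:[139/3,50] z:[45,97/2] -> miss, prune
    N11 x:[134/3,139/3] y:[47,50] z:[49,103/2] -> miss, prune
    N15 x:[128/3,43] y:[42,131/3] z:[50,52] -> miss, prune
    N18 x:[128/3,133/3] y:[146/3,149/3] z:[36,73/2] -> miss, prune
  N8 x:[38,128/3] y:[116/3,130/3] z:[36,50] -> hit [116/3,128/3], descend [5, 13, 14]
    N5 x:[122/3,125/3] y:[39,40] z:[85/2,44] -> miss, prune
    N13 x:[116/3,128/3] y:[41,130/3] z:[89/2,50] -> miss, prune
    N14 x:[38,39] y:[116/3,41] z:[36,39] -> hit [116/3,39] leaf, test {P3@t=116/3, P14(miss)}

order=[0, 4, 6, 7, 3, 11, 15, 18, 8, 5, 13, 14]  |boxes|=12  |leaves|=1  hit=P3

== RESULT ==
[0, 4, 6, 7, 3, 11, 15, 18, 8, 5, 13, 14]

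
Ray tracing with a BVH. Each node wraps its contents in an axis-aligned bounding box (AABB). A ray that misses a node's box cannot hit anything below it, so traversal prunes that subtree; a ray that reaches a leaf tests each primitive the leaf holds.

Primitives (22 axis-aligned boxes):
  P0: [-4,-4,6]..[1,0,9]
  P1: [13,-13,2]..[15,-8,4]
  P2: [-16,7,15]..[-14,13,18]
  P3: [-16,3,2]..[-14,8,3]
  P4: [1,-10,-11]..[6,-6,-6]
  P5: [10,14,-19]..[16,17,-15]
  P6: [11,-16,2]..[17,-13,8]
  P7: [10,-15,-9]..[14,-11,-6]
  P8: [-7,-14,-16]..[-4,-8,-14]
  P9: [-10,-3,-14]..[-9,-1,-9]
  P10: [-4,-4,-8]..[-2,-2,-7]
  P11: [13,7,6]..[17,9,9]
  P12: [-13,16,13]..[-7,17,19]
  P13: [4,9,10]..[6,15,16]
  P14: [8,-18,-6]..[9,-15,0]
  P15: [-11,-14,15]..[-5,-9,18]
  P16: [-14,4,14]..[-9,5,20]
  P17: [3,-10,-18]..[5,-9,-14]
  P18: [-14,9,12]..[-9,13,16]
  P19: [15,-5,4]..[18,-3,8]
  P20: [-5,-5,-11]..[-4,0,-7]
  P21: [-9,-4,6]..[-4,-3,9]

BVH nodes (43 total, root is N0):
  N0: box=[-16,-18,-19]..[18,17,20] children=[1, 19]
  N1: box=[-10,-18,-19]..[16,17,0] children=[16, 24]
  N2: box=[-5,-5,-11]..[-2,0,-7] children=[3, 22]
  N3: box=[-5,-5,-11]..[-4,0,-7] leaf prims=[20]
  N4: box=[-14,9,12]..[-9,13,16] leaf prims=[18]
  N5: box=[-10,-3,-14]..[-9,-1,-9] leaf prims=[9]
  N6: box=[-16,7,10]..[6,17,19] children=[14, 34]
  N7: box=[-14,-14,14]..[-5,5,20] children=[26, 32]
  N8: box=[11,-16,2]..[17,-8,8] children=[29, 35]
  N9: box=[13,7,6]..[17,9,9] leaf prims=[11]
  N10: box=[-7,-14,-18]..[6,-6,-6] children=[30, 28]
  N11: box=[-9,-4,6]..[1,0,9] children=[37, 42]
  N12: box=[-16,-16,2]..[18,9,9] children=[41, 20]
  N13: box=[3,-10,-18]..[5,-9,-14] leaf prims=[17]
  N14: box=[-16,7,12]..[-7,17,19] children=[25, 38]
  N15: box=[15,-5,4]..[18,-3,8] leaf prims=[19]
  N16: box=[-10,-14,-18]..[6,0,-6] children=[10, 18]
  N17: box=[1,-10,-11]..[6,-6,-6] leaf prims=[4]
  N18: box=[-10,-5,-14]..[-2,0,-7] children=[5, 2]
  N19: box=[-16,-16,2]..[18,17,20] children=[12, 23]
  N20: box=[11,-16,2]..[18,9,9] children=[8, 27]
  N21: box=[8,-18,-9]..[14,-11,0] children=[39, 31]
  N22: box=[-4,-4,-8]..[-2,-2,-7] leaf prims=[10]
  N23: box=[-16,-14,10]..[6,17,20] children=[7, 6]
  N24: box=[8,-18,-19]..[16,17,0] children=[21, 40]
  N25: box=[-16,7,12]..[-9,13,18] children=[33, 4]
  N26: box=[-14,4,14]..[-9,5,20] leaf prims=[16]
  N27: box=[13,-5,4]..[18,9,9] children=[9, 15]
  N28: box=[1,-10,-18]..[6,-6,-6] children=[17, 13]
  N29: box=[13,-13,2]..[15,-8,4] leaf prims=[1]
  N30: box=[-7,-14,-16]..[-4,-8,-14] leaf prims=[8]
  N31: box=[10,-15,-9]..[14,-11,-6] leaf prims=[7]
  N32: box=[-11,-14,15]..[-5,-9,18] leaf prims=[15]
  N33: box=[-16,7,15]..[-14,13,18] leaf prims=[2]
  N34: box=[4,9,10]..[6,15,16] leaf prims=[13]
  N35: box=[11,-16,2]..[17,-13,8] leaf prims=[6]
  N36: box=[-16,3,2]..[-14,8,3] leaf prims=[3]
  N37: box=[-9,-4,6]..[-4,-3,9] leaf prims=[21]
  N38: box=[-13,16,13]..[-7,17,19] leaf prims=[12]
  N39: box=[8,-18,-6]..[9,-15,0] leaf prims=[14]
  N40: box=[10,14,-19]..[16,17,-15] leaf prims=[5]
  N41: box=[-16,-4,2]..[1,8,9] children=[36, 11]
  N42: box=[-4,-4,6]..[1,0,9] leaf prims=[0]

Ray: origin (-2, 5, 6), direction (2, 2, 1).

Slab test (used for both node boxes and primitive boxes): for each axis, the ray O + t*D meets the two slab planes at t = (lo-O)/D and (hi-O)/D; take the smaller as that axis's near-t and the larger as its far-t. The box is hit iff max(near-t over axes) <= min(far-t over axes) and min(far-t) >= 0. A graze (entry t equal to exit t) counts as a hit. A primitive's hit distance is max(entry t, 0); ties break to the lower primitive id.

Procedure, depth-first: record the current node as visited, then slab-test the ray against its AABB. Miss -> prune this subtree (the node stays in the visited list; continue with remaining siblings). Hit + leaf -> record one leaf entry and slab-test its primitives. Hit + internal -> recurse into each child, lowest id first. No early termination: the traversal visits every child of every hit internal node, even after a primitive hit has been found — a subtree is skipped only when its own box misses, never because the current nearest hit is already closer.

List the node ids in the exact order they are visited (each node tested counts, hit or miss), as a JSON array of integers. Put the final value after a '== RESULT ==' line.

Traverse from the root:
N0 x:[-7,10] y:[-23/2,6] z:[-25,14] -> hit [-7,6], descend [1, 19]
  N1 x:[-4,9] y:[-23/2,6] z:[-25,-6] -> miss, prune
  N19 x:[-7,10] y:[-21/2,6] z:[-4,14] -> hit [-4,6], descend [12, 23]
    N12 x:[-7,10] y:[-21/2,2] z:[-4,3] -> hit [-4,2], descend [20, 41]
      N20 x:[13/2,10] y:[-21/2,2] z:[-4,3] -> miss, prune
      N41 x:[-7,3/2] y:[-9/2,3/2] z:[-4,3] -> hit [-4,3/2], descend [11, 36]
        N11 x:[-7/2,3/2] y:[-9/2,-5/2] z:[0,3] -> miss, prune
        N36 x:[-7,-6] y:[-1,3/2] z:[-4,-3] -> miss, prune
    N23 x:[-7,4] y:[-19/2,6] z:[4,14] -> hit [4,4], descend [6, 7]
      N6 x:[-7,4] y:[1,6] z:[4,13] -> hit [4,4], descend [14, 34]
        N14 x:[-7,-5/2] y:[1,6] z:[6,13] -> miss, prune
        N34 x:[3,4] y:[2,5] z:[4,10] -> hit [4,4] leaf, test {P13@t=4}
      N7 x:[-6,-3/2] y:[-19/2,0] z:[8,14] -> miss, prune

13 AABB tests over nodes [0, 1, 19, 12, 20, 41, 11, 36, 23, 6, 14, 34, 7]; 1 leaf entered; closest P13.

== RESULT ==
[0, 1, 19, 12, 20, 41, 11, 36, 23, 6, 14, 34, 7]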